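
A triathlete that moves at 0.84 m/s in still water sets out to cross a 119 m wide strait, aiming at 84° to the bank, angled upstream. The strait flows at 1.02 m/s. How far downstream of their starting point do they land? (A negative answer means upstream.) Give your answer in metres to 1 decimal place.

132.8 m

Perpendicular speed = 0.835 m/s; crossing time = 119 / 0.835 = 142.447 s.
Net downstream speed = 0.932 m/s.
Drift = 0.932 × 142.447 = 132.789 m (downstream).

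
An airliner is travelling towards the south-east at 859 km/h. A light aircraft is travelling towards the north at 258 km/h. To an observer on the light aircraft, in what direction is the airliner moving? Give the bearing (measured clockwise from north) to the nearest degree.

Taking east as x and north as y: airliner velocity = (607.405, -607.405) km/h; light aircraft velocity = (0.000, 258.000) km/h.
Velocity of airliner relative to light aircraft = (607.405, -607.405) − (0.000, 258.000) = (607.405, -865.405) km/h.
Bearing = atan2(607.40, -865.40) = 144.94° clockwise from north.

145°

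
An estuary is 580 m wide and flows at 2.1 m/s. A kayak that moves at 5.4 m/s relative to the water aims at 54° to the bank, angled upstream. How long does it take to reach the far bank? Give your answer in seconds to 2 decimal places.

The component of the kayak's velocity perpendicular to the bank is 5.4 × sin 54° = 4.369 m/s.
Only the cross-stream component determines the crossing time; the current contributes nothing perpendicular to the bank.
Time = 580 / 4.369 = 132.763 s.

132.76 s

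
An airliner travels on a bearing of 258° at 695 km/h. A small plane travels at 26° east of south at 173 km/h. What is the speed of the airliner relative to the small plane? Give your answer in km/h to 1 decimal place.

Taking east as x and north as y: airliner velocity = (-679.813, -144.499) km/h; small plane velocity = (75.838, -155.491) km/h.
Velocity of airliner relative to small plane = (-679.813, -144.499) − (75.838, -155.491) = (-755.651, 10.993) km/h.
Magnitude = |(-755.651, 10.993)| = 755.731 km/h.

755.7 km/h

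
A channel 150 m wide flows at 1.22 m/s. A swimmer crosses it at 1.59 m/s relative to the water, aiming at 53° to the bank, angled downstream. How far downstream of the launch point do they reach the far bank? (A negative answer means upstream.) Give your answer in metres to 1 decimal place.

257.1 m

Perpendicular speed = 1.270 m/s; crossing time = 150 / 1.270 = 118.126 s.
Net downstream speed = 2.177 m/s.
Drift = 2.177 × 118.126 = 257.147 m (downstream).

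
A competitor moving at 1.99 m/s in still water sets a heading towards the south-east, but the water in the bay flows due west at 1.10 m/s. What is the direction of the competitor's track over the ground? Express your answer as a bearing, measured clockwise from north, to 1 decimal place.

167.7°

Taking east as x and north as y: velocity relative to the water = (1.407, -1.407) m/s; the water relative to ground = (-1.100, 0.000) m/s.
Velocity relative to ground = (1.407, -1.407) + (-1.100, 0.000) = (0.307, -1.407) m/s.
Bearing = atan2(0.31, -1.41) = 167.69° clockwise from north.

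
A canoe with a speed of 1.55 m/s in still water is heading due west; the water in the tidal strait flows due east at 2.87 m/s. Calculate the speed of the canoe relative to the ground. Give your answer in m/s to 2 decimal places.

1.32 m/s

Taking east as x and north as y: velocity relative to the water = (-1.550, 0.000) m/s; the water relative to ground = (2.870, 0.000) m/s.
Velocity relative to ground = (-1.550, 0.000) + (2.870, 0.000) = (1.320, 0.000) m/s.
Speed = |(1.320, 0.000)| = 1.320 m/s.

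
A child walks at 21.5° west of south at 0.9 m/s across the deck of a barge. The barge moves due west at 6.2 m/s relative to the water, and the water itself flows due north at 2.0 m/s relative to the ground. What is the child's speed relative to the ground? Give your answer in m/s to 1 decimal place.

6.6 m/s

In east/north components (m/s): child relative to barge = (-0.330, -0.837); barge relative to water = (-6.200, 0.000); water relative to ground = (0.000, 2.000).
Sum = (-6.530, 1.163) m/s.
Speed = |(-6.530, 1.163)| = 6.633 m/s.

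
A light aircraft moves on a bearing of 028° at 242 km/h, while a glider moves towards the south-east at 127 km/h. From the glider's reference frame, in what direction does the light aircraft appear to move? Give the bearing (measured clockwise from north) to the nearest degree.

Taking east as x and north as y: light aircraft velocity = (113.612, 213.673) km/h; glider velocity = (89.803, -89.803) km/h.
Velocity of light aircraft relative to glider = (113.612, 213.673) − (89.803, -89.803) = (23.810, 303.476) km/h.
Bearing = atan2(23.81, 303.48) = 4.49° clockwise from north.

004°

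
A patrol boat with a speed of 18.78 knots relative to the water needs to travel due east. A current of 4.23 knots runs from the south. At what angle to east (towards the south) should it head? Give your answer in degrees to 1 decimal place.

13.0°

The current pushes perpendicular to the desired track; the heading must have a component into the current equal to 4.23 knots: 18.78 sin θ = 4.23.
sin θ = 0.2252, so θ = 13.017°.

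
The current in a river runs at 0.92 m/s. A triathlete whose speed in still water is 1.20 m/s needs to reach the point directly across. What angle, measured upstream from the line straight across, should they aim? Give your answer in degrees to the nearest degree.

50°

To cancel the current, the upstream component of the triathlete's velocity must equal the flow: 1.20 sin θ = 0.92.
sin θ = 0.92 / 1.20 = 0.7667.
θ = arcsin(0.7667) = 50.055°.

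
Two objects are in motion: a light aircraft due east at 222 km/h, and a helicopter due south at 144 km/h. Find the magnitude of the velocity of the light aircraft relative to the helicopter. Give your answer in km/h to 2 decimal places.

264.61 km/h

Taking east as x and north as y: light aircraft velocity = (222.000, 0.000) km/h; helicopter velocity = (0.000, -144.000) km/h.
Velocity of light aircraft relative to helicopter = (222.000, 0.000) − (0.000, -144.000) = (222.000, 144.000) km/h.
Magnitude = |(222.000, 144.000)| = 264.613 km/h.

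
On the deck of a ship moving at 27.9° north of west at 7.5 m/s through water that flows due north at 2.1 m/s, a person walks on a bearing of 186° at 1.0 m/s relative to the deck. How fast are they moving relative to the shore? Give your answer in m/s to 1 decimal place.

In east/north components (m/s): person relative to ship = (-0.105, -0.995); ship relative to water = (-6.628, 3.509); water relative to ground = (0.000, 2.100).
Sum = (-6.733, 4.615) m/s.
Speed = |(-6.733, 4.615)| = 8.163 m/s.

8.2 m/s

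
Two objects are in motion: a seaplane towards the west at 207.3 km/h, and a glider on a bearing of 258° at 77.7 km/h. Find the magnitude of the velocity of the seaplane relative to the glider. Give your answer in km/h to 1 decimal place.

132.3 km/h

Taking east as x and north as y: seaplane velocity = (-207.300, 0.000) km/h; glider velocity = (-76.002, -16.155) km/h.
Velocity of seaplane relative to glider = (-207.300, 0.000) − (-76.002, -16.155) = (-131.298, 16.155) km/h.
Magnitude = |(-131.298, 16.155)| = 132.288 km/h.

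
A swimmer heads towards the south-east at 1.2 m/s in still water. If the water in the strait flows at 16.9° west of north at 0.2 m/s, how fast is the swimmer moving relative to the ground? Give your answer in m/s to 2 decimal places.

Taking east as x and north as y: velocity relative to the water = (0.849, -0.849) m/s; the water relative to ground = (-0.058, 0.191) m/s.
Velocity relative to ground = (0.849, -0.849) + (-0.058, 0.191) = (0.790, -0.657) m/s.
Speed = |(0.790, -0.657)| = 1.028 m/s.

1.03 m/s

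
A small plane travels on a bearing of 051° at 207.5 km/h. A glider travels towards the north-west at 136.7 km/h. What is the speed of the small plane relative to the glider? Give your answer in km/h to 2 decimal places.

260.14 km/h

Taking east as x and north as y: small plane velocity = (161.258, 130.584) km/h; glider velocity = (-96.661, 96.661) km/h.
Velocity of small plane relative to glider = (161.258, 130.584) − (-96.661, 96.661) = (257.919, 33.922) km/h.
Magnitude = |(257.919, 33.922)| = 260.141 km/h.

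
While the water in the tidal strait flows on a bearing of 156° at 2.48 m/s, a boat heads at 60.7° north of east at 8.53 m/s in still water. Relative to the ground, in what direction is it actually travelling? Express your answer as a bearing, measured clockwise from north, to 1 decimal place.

045.1°

Taking east as x and north as y: velocity relative to the water = (4.174, 7.439) m/s; the water relative to ground = (1.009, -2.266) m/s.
Velocity relative to ground = (4.174, 7.439) + (1.009, -2.266) = (5.183, 5.173) m/s.
Bearing = atan2(5.18, 5.17) = 45.06° clockwise from north.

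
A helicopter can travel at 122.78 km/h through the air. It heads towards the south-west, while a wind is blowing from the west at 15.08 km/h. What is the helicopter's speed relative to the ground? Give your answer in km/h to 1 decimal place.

Taking east as x and north as y: velocity relative to the air = (-86.819, -86.819) km/h; the air relative to ground = (15.080, 0.000) km/h.
Velocity relative to ground = (-86.819, -86.819) + (15.080, 0.000) = (-71.739, -86.819) km/h.
Speed = |(-71.739, -86.819)| = 112.623 km/h.

112.6 km/h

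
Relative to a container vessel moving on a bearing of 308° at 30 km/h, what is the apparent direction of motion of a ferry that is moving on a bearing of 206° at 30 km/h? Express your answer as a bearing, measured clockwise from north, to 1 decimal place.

167.0°

Taking east as x and north as y: ferry velocity = (-13.151, -26.964) km/h; container vessel velocity = (-23.640, 18.470) km/h.
Velocity of ferry relative to container vessel = (-13.151, -26.964) − (-23.640, 18.470) = (10.489, -45.434) km/h.
Bearing = atan2(10.49, -45.43) = 167.00° clockwise from north.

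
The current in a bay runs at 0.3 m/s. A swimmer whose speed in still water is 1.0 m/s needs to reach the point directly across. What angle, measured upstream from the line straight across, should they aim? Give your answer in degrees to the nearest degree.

To cancel the current, the upstream component of the swimmer's velocity must equal the flow: 1.0 sin θ = 0.3.
sin θ = 0.3 / 1.0 = 0.3000.
θ = arcsin(0.3000) = 17.458°.

17°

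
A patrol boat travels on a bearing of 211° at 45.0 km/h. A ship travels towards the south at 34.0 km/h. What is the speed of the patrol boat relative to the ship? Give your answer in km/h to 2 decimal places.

Taking east as x and north as y: patrol boat velocity = (-23.177, -38.573) km/h; ship velocity = (0.000, -34.000) km/h.
Velocity of patrol boat relative to ship = (-23.177, -38.573) − (0.000, -34.000) = (-23.177, -4.573) km/h.
Magnitude = |(-23.177, -4.573)| = 23.623 km/h.

23.62 km/h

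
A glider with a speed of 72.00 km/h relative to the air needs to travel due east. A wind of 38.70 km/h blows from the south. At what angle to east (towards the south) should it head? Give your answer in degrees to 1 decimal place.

The wind pushes perpendicular to the desired track; the heading must have a component into the wind equal to 38.70 km/h: 72.00 sin θ = 38.70.
sin θ = 0.5375, so θ = 32.514°.

32.5°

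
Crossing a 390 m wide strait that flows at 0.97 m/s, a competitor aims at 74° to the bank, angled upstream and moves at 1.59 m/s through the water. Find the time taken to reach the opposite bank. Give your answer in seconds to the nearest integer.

The component of the competitor's velocity perpendicular to the bank is 1.59 × sin 74° = 1.528 m/s.
Only the cross-stream component determines the crossing time; the current contributes nothing perpendicular to the bank.
Time = 390 / 1.528 = 255.168 s.

255 s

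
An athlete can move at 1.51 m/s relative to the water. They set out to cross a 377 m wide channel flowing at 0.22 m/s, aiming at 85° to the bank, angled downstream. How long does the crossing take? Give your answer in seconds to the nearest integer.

251 s

The component of the athlete's velocity perpendicular to the bank is 1.51 × sin 85° = 1.504 m/s.
The flow acts along the bank and has no component across it.
Time = 377 / 1.504 = 250.623 s.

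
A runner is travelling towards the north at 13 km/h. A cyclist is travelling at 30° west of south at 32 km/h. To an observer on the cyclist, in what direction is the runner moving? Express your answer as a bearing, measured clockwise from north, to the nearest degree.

021°

Taking east as x and north as y: runner velocity = (0.000, 13.000) km/h; cyclist velocity = (-16.000, -27.713) km/h.
Velocity of runner relative to cyclist = (0.000, 13.000) − (-16.000, -27.713) = (16.000, 40.713) km/h.
Bearing = atan2(16.00, 40.71) = 21.45° clockwise from north.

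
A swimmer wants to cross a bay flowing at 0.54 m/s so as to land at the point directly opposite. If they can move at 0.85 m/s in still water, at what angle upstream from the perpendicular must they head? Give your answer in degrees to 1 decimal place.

39.4°

To cancel the current, the upstream component of the swimmer's velocity must equal the flow: 0.85 sin θ = 0.54.
sin θ = 0.54 / 0.85 = 0.6353.
θ = arcsin(0.6353) = 39.442°.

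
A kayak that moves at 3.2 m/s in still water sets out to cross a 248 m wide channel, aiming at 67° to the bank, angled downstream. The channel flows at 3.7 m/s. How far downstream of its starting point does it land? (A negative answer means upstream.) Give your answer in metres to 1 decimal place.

416.8 m

Perpendicular speed = 2.946 m/s; crossing time = 248 / 2.946 = 84.193 s.
Net downstream speed = 4.950 m/s.
Drift = 4.950 × 84.193 = 416.784 m (downstream).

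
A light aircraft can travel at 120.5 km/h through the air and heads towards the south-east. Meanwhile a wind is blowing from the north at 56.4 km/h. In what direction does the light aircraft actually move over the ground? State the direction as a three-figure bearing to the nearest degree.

Taking east as x and north as y: velocity relative to the air = (85.206, -85.206) km/h; the air relative to ground = (0.000, -56.400) km/h.
Velocity relative to ground = (85.206, -85.206) + (0.000, -56.400) = (85.206, -141.606) km/h.
Bearing = atan2(85.21, -141.61) = 148.96° clockwise from north.

149°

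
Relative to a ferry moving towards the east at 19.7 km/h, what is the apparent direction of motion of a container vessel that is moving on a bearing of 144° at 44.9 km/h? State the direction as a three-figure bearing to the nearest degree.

170°

Taking east as x and north as y: container vessel velocity = (26.392, -36.325) km/h; ferry velocity = (19.700, 0.000) km/h.
Velocity of container vessel relative to ferry = (26.392, -36.325) − (19.700, 0.000) = (6.692, -36.325) km/h.
Bearing = atan2(6.69, -36.32) = 169.56° clockwise from north.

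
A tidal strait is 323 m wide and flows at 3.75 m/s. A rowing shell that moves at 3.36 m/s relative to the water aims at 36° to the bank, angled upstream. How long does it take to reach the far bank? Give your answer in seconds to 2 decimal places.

163.55 s

The component of the rowing shell's velocity perpendicular to the bank is 3.36 × sin 36° = 1.975 m/s.
The current is parallel to the bank, so it does not affect the crossing time.
Time = 323 / 1.975 = 163.548 s.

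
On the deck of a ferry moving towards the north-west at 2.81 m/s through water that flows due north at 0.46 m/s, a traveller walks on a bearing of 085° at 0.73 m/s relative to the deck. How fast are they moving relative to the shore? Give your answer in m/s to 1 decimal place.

2.8 m/s

In east/north components (m/s): traveller relative to ferry = (0.727, 0.064); ferry relative to water = (-1.987, 1.987); water relative to ground = (0.000, 0.460).
Sum = (-1.260, 2.511) m/s.
Speed = |(-1.260, 2.511)| = 2.809 m/s.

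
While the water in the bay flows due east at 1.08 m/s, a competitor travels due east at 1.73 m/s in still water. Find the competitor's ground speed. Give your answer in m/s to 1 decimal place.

Taking east as x and north as y: velocity relative to the water = (1.730, 0.000) m/s; the water relative to ground = (1.080, 0.000) m/s.
Velocity relative to ground = (1.730, 0.000) + (1.080, 0.000) = (2.810, 0.000) m/s.
Speed = |(2.810, 0.000)| = 2.810 m/s.

2.8 m/s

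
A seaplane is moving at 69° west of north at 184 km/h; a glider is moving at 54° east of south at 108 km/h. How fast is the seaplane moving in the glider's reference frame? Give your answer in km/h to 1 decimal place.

Taking east as x and north as y: seaplane velocity = (-171.779, 65.940) km/h; glider velocity = (87.374, -63.481) km/h.
Velocity of seaplane relative to glider = (-171.779, 65.940) − (87.374, -63.481) = (-259.153, 129.421) km/h.
Magnitude = |(-259.153, 129.421)| = 289.672 km/h.

289.7 km/h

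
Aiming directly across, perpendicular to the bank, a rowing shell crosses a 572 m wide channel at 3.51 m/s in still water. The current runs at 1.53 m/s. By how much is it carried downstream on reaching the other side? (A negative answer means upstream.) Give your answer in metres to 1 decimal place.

Perpendicular speed = 3.510 m/s; crossing time = 572 / 3.510 = 162.963 s.
Net downstream speed = 1.530 m/s.
Drift = 1.530 × 162.963 = 249.333 m (downstream).

249.3 m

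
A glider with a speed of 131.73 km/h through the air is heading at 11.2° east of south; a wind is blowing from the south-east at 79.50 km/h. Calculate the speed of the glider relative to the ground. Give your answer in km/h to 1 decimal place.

Taking east as x and north as y: velocity relative to the air = (25.586, -129.221) km/h; the air relative to ground = (-56.215, 56.215) km/h.
Velocity relative to ground = (25.586, -129.221) + (-56.215, 56.215) = (-30.628, -73.006) km/h.
Speed = |(-30.628, -73.006)| = 79.171 km/h.

79.2 km/h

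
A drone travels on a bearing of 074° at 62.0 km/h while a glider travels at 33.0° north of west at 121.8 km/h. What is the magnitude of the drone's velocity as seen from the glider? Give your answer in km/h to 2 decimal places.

Taking east as x and north as y: drone velocity = (59.598, 17.090) km/h; glider velocity = (-102.150, 66.337) km/h.
Velocity of drone relative to glider = (59.598, 17.090) − (-102.150, 66.337) = (161.748, -49.248) km/h.
Magnitude = |(161.748, -49.248)| = 169.079 km/h.

169.08 km/h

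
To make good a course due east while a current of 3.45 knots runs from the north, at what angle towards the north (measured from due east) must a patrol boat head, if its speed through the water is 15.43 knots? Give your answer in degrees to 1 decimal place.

12.9°

The current pushes perpendicular to the desired track; the heading must have a component into the current equal to 3.45 knots: 15.43 sin θ = 3.45.
sin θ = 0.2236, so θ = 12.920°.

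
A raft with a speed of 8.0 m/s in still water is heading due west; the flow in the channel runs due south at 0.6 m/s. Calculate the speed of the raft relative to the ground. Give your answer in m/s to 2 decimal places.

8.02 m/s

Taking east as x and north as y: velocity relative to the water = (-8.000, 0.000) m/s; the water relative to ground = (0.000, -0.600) m/s.
Velocity relative to ground = (-8.000, 0.000) + (0.000, -0.600) = (-8.000, -0.600) m/s.
Speed = |(-8.000, -0.600)| = 8.022 m/s.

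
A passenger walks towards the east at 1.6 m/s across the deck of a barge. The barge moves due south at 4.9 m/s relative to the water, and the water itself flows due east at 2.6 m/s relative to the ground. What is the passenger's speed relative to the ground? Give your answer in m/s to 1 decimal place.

In east/north components (m/s): passenger relative to barge = (1.600, 0.000); barge relative to water = (0.000, -4.900); water relative to ground = (2.600, 0.000).
Sum = (4.200, -4.900) m/s.
Speed = |(4.200, -4.900)| = 6.454 m/s.

6.5 m/s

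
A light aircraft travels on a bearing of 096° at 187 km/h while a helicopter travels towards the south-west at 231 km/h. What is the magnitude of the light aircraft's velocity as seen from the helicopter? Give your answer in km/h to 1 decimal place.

377.8 km/h

Taking east as x and north as y: light aircraft velocity = (185.976, -19.547) km/h; helicopter velocity = (-163.342, -163.342) km/h.
Velocity of light aircraft relative to helicopter = (185.976, -19.547) − (-163.342, -163.342) = (349.317, 143.795) km/h.
Magnitude = |(349.317, 143.795)| = 377.756 km/h.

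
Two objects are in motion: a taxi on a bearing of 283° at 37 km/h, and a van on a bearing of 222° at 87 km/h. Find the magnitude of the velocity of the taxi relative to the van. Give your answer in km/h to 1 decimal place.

Taking east as x and north as y: taxi velocity = (-36.052, 8.323) km/h; van velocity = (-58.214, -64.654) km/h.
Velocity of taxi relative to van = (-36.052, 8.323) − (-58.214, -64.654) = (22.163, 72.977) km/h.
Magnitude = |(22.163, 72.977)| = 76.268 km/h.

76.3 km/h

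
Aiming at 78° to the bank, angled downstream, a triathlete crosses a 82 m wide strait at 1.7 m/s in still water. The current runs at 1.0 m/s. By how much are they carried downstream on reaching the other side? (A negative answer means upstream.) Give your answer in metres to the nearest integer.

67 m

Perpendicular speed = 1.663 m/s; crossing time = 82 / 1.663 = 49.313 s.
Net downstream speed = 1.353 m/s.
Drift = 1.353 × 49.313 = 66.743 m (downstream).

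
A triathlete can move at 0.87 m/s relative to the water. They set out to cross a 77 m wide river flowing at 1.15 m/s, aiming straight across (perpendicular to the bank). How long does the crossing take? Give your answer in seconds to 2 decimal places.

88.51 s

The component of the triathlete's velocity perpendicular to the bank is 0.87 m/s.
The flow acts along the bank and has no component across it.
Time = 77 / 0.870 = 88.506 s.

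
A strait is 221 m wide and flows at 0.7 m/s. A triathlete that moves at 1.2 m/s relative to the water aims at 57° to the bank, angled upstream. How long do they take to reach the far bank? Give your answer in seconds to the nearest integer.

The component of the triathlete's velocity perpendicular to the bank is 1.2 × sin 57° = 1.006 m/s.
Only the cross-stream component determines the crossing time; the current contributes nothing perpendicular to the bank.
Time = 221 / 1.006 = 219.594 s.

220 s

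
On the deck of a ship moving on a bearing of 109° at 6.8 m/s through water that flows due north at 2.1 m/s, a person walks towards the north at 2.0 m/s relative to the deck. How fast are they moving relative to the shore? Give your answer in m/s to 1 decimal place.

In east/north components (m/s): person relative to ship = (0.000, 2.000); ship relative to water = (6.430, -2.214); water relative to ground = (0.000, 2.100).
Sum = (6.430, 1.886) m/s.
Speed = |(6.430, 1.886)| = 6.700 m/s.

6.7 m/s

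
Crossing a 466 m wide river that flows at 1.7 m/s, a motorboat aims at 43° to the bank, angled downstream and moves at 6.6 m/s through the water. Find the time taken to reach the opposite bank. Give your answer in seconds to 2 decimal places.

103.53 s

The component of the motorboat's velocity perpendicular to the bank is 6.6 × sin 43° = 4.501 m/s.
Only the cross-stream component determines the crossing time; the current contributes nothing perpendicular to the bank.
Time = 466 / 4.501 = 103.528 s.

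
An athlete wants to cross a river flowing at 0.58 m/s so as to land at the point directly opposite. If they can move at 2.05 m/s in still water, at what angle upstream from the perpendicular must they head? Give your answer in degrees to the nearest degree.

To cancel the current, the upstream component of the athlete's velocity must equal the flow: 2.05 sin θ = 0.58.
sin θ = 0.58 / 2.05 = 0.2829.
θ = arcsin(0.2829) = 16.435°.

16°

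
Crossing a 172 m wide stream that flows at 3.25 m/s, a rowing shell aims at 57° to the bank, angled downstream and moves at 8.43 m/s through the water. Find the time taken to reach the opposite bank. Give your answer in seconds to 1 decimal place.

24.3 s

The component of the rowing shell's velocity perpendicular to the bank is 8.43 × sin 57° = 7.070 m/s.
The flow acts along the bank and has no component across it.
Time = 172 / 7.070 = 24.328 s.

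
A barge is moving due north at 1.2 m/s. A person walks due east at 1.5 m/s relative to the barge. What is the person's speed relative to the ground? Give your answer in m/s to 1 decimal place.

Taking east as x and north as y: barge velocity = (0.000, 1.200) m/s; person velocity relative to barge = (1.500, 0.000) m/s.
Velocity relative to ground = (0.000, 1.200) + (1.500, 0.000) = (1.500, 1.200) m/s.
Speed = |(1.500, 1.200)| = 1.921 m/s.

1.9 m/s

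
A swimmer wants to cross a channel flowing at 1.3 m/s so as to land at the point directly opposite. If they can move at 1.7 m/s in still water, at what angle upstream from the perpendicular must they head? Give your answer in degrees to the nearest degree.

To cancel the current, the upstream component of the swimmer's velocity must equal the flow: 1.7 sin θ = 1.3.
sin θ = 1.3 / 1.7 = 0.7647.
θ = arcsin(0.7647) = 49.881°.

50°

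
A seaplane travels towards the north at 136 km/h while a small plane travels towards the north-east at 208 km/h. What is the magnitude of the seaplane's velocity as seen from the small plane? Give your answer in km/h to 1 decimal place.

Taking east as x and north as y: seaplane velocity = (0.000, 136.000) km/h; small plane velocity = (147.078, 147.078) km/h.
Velocity of seaplane relative to small plane = (0.000, 136.000) − (147.078, 147.078) = (-147.078, -11.078) km/h.
Magnitude = |(-147.078, -11.078)| = 147.495 km/h.

147.5 km/h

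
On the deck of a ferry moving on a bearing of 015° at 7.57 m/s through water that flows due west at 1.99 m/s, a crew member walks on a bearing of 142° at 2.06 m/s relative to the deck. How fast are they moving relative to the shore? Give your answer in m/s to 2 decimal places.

5.82 m/s

In east/north components (m/s): crew member relative to ferry = (1.268, -1.623); ferry relative to water = (1.959, 7.312); water relative to ground = (-1.990, 0.000).
Sum = (1.238, 5.689) m/s.
Speed = |(1.238, 5.689)| = 5.822 m/s.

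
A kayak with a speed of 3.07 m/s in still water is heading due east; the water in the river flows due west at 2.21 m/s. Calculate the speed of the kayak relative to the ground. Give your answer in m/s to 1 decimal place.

0.9 m/s

Taking east as x and north as y: velocity relative to the water = (3.070, 0.000) m/s; the water relative to ground = (-2.210, 0.000) m/s.
Velocity relative to ground = (3.070, 0.000) + (-2.210, 0.000) = (0.860, 0.000) m/s.
Speed = |(0.860, 0.000)| = 0.860 m/s.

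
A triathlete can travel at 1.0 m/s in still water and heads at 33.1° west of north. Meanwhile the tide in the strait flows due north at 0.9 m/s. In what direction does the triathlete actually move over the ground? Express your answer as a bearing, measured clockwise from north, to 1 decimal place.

Taking east as x and north as y: velocity relative to the water = (-0.546, 0.838) m/s; the water relative to ground = (0.000, 0.900) m/s.
Velocity relative to ground = (-0.546, 0.838) + (0.000, 0.900) = (-0.546, 1.738) m/s.
Bearing = atan2(-0.55, 1.74) = 342.55° clockwise from north.

342.6°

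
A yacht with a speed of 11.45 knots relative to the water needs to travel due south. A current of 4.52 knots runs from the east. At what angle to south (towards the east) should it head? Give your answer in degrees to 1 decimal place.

The current pushes perpendicular to the desired track; the heading must have a component into the current equal to 4.52 knots: 11.45 sin θ = 4.52.
sin θ = 0.3948, so θ = 23.251°.

23.3°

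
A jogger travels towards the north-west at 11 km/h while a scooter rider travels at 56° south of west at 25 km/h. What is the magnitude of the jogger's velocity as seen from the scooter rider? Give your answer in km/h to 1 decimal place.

29.2 km/h

Taking east as x and north as y: jogger velocity = (-7.778, 7.778) km/h; scooter rider velocity = (-13.980, -20.726) km/h.
Velocity of jogger relative to scooter rider = (-7.778, 7.778) − (-13.980, -20.726) = (6.202, 28.504) km/h.
Magnitude = |(6.202, 28.504)| = 29.171 km/h.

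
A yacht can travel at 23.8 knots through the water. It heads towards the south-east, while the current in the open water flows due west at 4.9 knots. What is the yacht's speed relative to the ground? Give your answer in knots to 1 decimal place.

Taking east as x and north as y: velocity relative to the water = (16.829, -16.829) knots; the water relative to ground = (-4.900, 0.000) knots.
Velocity relative to ground = (16.829, -16.829) + (-4.900, 0.000) = (11.929, -16.829) knots.
Speed = |(11.929, -16.829)| = 20.628 knots.

20.6 knots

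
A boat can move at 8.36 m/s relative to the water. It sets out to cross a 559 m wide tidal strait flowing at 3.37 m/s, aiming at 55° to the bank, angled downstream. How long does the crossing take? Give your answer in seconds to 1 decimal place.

81.6 s

The component of the boat's velocity perpendicular to the bank is 8.36 × sin 55° = 6.848 m/s.
Only the cross-stream component determines the crossing time; the current contributes nothing perpendicular to the bank.
Time = 559 / 6.848 = 81.628 s.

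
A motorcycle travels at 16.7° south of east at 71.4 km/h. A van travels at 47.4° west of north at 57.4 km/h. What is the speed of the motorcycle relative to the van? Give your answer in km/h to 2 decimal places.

Taking east as x and north as y: motorcycle velocity = (68.389, -20.518) km/h; van velocity = (-42.252, 38.853) km/h.
Velocity of motorcycle relative to van = (68.389, -20.518) − (-42.252, 38.853) = (110.640, -59.370) km/h.
Magnitude = |(110.640, -59.370)| = 125.563 km/h.

125.56 km/h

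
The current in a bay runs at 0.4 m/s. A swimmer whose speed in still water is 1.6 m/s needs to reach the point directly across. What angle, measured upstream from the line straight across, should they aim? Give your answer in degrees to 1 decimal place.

14.5°

To cancel the current, the upstream component of the swimmer's velocity must equal the flow: 1.6 sin θ = 0.4.
sin θ = 0.4 / 1.6 = 0.2500.
θ = arcsin(0.2500) = 14.478°.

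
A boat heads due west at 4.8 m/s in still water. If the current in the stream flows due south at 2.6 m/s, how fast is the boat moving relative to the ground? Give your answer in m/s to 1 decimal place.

5.5 m/s

Taking east as x and north as y: velocity relative to the water = (-4.800, 0.000) m/s; the water relative to ground = (0.000, -2.600) m/s.
Velocity relative to ground = (-4.800, 0.000) + (0.000, -2.600) = (-4.800, -2.600) m/s.
Speed = |(-4.800, -2.600)| = 5.459 m/s.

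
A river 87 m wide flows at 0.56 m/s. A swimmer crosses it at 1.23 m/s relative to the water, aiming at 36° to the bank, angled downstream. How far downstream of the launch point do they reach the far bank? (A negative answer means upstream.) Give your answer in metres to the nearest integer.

187 m

Perpendicular speed = 0.723 m/s; crossing time = 87 / 0.723 = 120.336 s.
Net downstream speed = 1.555 m/s.
Drift = 1.555 × 120.336 = 187.133 m (downstream).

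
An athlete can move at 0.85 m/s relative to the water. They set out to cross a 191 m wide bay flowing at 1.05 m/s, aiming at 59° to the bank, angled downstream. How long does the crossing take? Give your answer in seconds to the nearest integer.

The component of the athlete's velocity perpendicular to the bank is 0.85 × sin 59° = 0.729 m/s.
The flow acts along the bank and has no component across it.
Time = 191 / 0.729 = 262.149 s.

262 s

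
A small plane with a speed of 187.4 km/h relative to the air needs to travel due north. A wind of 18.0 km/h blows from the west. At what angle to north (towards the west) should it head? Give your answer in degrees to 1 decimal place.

The wind pushes perpendicular to the desired track; the heading must have a component into the wind equal to 18.0 km/h: 187.4 sin θ = 18.0.
sin θ = 0.0961, so θ = 5.512°.

5.5°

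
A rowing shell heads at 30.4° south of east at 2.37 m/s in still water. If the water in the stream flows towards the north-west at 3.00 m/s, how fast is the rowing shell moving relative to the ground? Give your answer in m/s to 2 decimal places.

Taking east as x and north as y: velocity relative to the water = (2.044, -1.199) m/s; the water relative to ground = (-2.121, 2.121) m/s.
Velocity relative to ground = (2.044, -1.199) + (-2.121, 2.121) = (-0.077, 0.922) m/s.
Speed = |(-0.077, 0.922)| = 0.925 m/s.

0.93 m/s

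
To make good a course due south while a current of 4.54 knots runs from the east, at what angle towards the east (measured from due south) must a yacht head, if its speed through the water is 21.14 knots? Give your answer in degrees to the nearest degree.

The current pushes perpendicular to the desired track; the heading must have a component into the current equal to 4.54 knots: 21.14 sin θ = 4.54.
sin θ = 0.2148, so θ = 12.401°.

12°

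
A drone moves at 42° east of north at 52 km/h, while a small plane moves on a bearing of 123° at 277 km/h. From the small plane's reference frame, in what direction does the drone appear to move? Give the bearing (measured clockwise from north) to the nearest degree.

Taking east as x and north as y: drone velocity = (34.795, 38.644) km/h; small plane velocity = (232.312, -150.865) km/h.
Velocity of drone relative to small plane = (34.795, 38.644) − (232.312, -150.865) = (-197.517, 189.509) km/h.
Bearing = atan2(-197.52, 189.51) = 313.81° clockwise from north.

314°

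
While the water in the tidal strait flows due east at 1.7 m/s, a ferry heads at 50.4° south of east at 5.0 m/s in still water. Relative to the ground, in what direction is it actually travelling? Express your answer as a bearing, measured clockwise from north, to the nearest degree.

128°

Taking east as x and north as y: velocity relative to the water = (3.187, -3.853) m/s; the water relative to ground = (1.700, 0.000) m/s.
Velocity relative to ground = (3.187, -3.853) + (1.700, 0.000) = (4.887, -3.853) m/s.
Bearing = atan2(4.89, -3.85) = 128.25° clockwise from north.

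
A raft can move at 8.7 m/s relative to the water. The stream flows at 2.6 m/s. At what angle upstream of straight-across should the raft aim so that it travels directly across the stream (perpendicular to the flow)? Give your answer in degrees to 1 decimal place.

17.4°

To cancel the current, the upstream component of the raft's velocity must equal the flow: 8.7 sin θ = 2.6.
sin θ = 2.6 / 8.7 = 0.2989.
θ = arcsin(0.2989) = 17.389°.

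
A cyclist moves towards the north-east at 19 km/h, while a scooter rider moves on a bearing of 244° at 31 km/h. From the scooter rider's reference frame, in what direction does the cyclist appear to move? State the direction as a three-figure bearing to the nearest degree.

Taking east as x and north as y: cyclist velocity = (13.435, 13.435) km/h; scooter rider velocity = (-27.863, -13.590) km/h.
Velocity of cyclist relative to scooter rider = (13.435, 13.435) − (-27.863, -13.590) = (41.298, 27.025) km/h.
Bearing = atan2(41.30, 27.02) = 56.80° clockwise from north.

057°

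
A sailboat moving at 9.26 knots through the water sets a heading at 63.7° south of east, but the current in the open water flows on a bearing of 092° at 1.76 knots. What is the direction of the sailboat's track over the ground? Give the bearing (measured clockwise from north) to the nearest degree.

Taking east as x and north as y: velocity relative to the water = (4.103, -8.301) knots; the water relative to ground = (1.759, -0.061) knots.
Velocity relative to ground = (4.103, -8.301) + (1.759, -0.061) = (5.862, -8.363) knots.
Bearing = atan2(5.86, -8.36) = 144.97° clockwise from north.

145°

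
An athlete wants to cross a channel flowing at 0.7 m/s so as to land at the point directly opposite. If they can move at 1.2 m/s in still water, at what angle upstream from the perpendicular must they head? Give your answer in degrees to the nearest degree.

36°

To cancel the current, the upstream component of the athlete's velocity must equal the flow: 1.2 sin θ = 0.7.
sin θ = 0.7 / 1.2 = 0.5833.
θ = arcsin(0.5833) = 35.685°.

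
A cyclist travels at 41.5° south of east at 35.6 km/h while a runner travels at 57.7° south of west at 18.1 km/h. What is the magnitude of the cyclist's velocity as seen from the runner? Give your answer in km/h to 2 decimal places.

Taking east as x and north as y: cyclist velocity = (26.663, -23.589) km/h; runner velocity = (-9.672, -15.299) km/h.
Velocity of cyclist relative to runner = (26.663, -23.589) − (-9.672, -15.299) = (36.335, -8.290) km/h.
Magnitude = |(36.335, -8.290)| = 37.268 km/h.

37.27 km/h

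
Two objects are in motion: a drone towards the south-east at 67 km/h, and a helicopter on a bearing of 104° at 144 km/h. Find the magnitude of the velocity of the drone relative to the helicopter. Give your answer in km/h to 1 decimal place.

Taking east as x and north as y: drone velocity = (47.376, -47.376) km/h; helicopter velocity = (139.723, -34.837) km/h.
Velocity of drone relative to helicopter = (47.376, -47.376) − (139.723, -34.837) = (-92.346, -12.539) km/h.
Magnitude = |(-92.346, -12.539)| = 93.194 km/h.

93.2 km/h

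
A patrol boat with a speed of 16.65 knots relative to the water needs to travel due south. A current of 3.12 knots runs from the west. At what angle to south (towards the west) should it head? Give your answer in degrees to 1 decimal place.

10.8°

The current pushes perpendicular to the desired track; the heading must have a component into the current equal to 3.12 knots: 16.65 sin θ = 3.12.
sin θ = 0.1874, so θ = 10.800°.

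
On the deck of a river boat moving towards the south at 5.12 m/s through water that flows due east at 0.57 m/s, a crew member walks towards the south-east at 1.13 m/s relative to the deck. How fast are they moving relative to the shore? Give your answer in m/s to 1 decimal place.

In east/north components (m/s): crew member relative to river boat = (0.799, -0.799); river boat relative to water = (0.000, -5.120); water relative to ground = (0.570, 0.000).
Sum = (1.369, -5.919) m/s.
Speed = |(1.369, -5.919)| = 6.075 m/s.

6.1 m/s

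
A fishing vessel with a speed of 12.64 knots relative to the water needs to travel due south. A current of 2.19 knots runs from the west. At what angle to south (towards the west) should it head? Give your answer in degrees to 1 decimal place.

The current pushes perpendicular to the desired track; the heading must have a component into the current equal to 2.19 knots: 12.64 sin θ = 2.19.
sin θ = 0.1733, so θ = 9.977°.

10.0°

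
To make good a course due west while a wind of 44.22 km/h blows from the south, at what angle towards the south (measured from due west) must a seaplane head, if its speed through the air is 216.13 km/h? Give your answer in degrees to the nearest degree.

The wind pushes perpendicular to the desired track; the heading must have a component into the wind equal to 44.22 km/h: 216.13 sin θ = 44.22.
sin θ = 0.2046, so θ = 11.806°.

12°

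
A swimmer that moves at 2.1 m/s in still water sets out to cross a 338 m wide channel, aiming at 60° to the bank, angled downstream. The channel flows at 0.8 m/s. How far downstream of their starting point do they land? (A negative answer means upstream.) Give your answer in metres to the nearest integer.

Perpendicular speed = 1.819 m/s; crossing time = 338 / 1.819 = 185.852 s.
Net downstream speed = 1.850 m/s.
Drift = 1.850 × 185.852 = 343.826 m (downstream).

344 m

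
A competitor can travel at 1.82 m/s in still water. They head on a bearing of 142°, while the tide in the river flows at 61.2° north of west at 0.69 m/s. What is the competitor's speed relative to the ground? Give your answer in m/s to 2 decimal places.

Taking east as x and north as y: velocity relative to the water = (1.121, -1.434) m/s; the water relative to ground = (-0.332, 0.605) m/s.
Velocity relative to ground = (1.121, -1.434) + (-0.332, 0.605) = (0.788, -0.830) m/s.
Speed = |(0.788, -0.830)| = 1.144 m/s.

1.14 m/s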